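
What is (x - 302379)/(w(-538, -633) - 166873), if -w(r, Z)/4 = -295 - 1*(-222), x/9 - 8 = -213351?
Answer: 740822/55527 ≈ 13.342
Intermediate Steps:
x = -1920087 (x = 72 + 9*(-213351) = 72 - 1920159 = -1920087)
w(r, Z) = 292 (w(r, Z) = -4*(-295 - 1*(-222)) = -4*(-295 + 222) = -4*(-73) = 292)
(x - 302379)/(w(-538, -633) - 166873) = (-1920087 - 302379)/(292 - 166873) = -2222466/(-166581) = -2222466*(-1/166581) = 740822/55527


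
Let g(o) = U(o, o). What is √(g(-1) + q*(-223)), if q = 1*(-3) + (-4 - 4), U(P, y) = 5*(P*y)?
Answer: √2458 ≈ 49.578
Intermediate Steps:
U(P, y) = 5*P*y
g(o) = 5*o² (g(o) = 5*o*o = 5*o²)
q = -11 (q = -3 - 8 = -11)
√(g(-1) + q*(-223)) = √(5*(-1)² - 11*(-223)) = √(5*1 + 2453) = √(5 + 2453) = √2458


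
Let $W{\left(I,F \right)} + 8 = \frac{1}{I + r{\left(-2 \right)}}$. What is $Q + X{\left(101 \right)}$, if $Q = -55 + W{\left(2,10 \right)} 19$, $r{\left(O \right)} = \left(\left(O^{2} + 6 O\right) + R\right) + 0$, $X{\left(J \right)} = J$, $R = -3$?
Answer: $- \frac{973}{9} \approx -108.11$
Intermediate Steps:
$r{\left(O \right)} = -3 + O^{2} + 6 O$ ($r{\left(O \right)} = \left(\left(O^{2} + 6 O\right) - 3\right) + 0 = \left(-3 + O^{2} + 6 O\right) + 0 = -3 + O^{2} + 6 O$)
$W{\left(I,F \right)} = -8 + \frac{1}{-11 + I}$ ($W{\left(I,F \right)} = -8 + \frac{1}{I + \left(-3 + \left(-2\right)^{2} + 6 \left(-2\right)\right)} = -8 + \frac{1}{I - 11} = -8 + \frac{1}{-11 + I}$)
$Q = - \frac{1882}{9}$ ($Q = -55 + \frac{89 - 16}{-11 + 2} \cdot 19 = -55 + \frac{89 - 16}{-9} \cdot 19 = -55 + \left(- \frac{1}{9}\right) 73 \cdot 19 = -55 - \frac{1387}{9} = - \frac{1882}{9} \approx -209.11$)
$Q + X{\left(101 \right)} = - \frac{1882}{9} + 101 = - \frac{973}{9}$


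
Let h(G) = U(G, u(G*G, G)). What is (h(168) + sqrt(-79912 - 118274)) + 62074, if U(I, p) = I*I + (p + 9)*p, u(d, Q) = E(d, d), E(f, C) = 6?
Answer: 90388 + I*sqrt(198186) ≈ 90388.0 + 445.18*I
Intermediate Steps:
u(d, Q) = 6
U(I, p) = I**2 + p*(9 + p) (U(I, p) = I**2 + (9 + p)*p = I**2 + p*(9 + p))
h(G) = 90 + G**2 (h(G) = G**2 + 6**2 + 9*6 = G**2 + 36 + 54 = 90 + G**2)
(h(168) + sqrt(-79912 - 118274)) + 62074 = ((90 + 168**2) + sqrt(-79912 - 118274)) + 62074 = ((90 + 28224) + sqrt(-198186)) + 62074 = (28314 + I*sqrt(198186)) + 62074 = 90388 + I*sqrt(198186)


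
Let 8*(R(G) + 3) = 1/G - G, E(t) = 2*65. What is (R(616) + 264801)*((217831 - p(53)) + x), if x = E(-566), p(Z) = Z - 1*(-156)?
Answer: 35508412777491/616 ≈ 5.7643e+10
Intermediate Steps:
p(Z) = 156 + Z (p(Z) = Z + 156 = 156 + Z)
E(t) = 130
R(G) = -3 - G/8 + 1/(8*G) (R(G) = -3 + (1/G - G)/8 = -3 + (-G/8 + 1/(8*G)) = -3 - G/8 + 1/(8*G))
x = 130
(R(616) + 264801)*((217831 - p(53)) + x) = ((⅛)*(1 - 1*616*(24 + 616))/616 + 264801)*((217831 - (156 + 53)) + 130) = ((⅛)*(1/616)*(1 - 1*616*640) + 264801)*((217831 - 1*209) + 130) = ((⅛)*(1/616)*(1 - 394240) + 264801)*((217831 - 209) + 130) = ((⅛)*(1/616)*(-394239) + 264801)*(217622 + 130) = (-394239/4928 + 264801)*217752 = (1304545089/4928)*217752 = 35508412777491/616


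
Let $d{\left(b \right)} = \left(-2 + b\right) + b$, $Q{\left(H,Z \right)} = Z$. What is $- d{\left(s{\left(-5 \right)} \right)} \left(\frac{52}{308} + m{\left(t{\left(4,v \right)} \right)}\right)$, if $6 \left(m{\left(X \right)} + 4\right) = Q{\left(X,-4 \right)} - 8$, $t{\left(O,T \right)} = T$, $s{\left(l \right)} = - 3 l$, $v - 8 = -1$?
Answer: $\frac{1796}{11} \approx 163.27$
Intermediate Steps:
$v = 7$ ($v = 8 - 1 = 7$)
$d{\left(b \right)} = -2 + 2 b$
$m{\left(X \right)} = -6$ ($m{\left(X \right)} = -4 + \frac{-4 - 8}{6} = -4 + \frac{1}{6} \left(-12\right) = -4 - 2 = -6$)
$- d{\left(s{\left(-5 \right)} \right)} \left(\frac{52}{308} + m{\left(t{\left(4,v \right)} \right)}\right) = - \left(-2 + 2 \left(\left(-3\right) \left(-5\right)\right)\right) \left(\frac{52}{308} - 6\right) = - \left(-2 + 2 \cdot 15\right) \left(52 \cdot \frac{1}{308} - 6\right) = - \left(-2 + 30\right) \left(\frac{13}{77} - 6\right) = - \frac{28 \left(-449\right)}{77} = \left(-1\right) \left(- \frac{1796}{11}\right) = \frac{1796}{11}$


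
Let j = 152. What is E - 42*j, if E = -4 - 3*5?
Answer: -6403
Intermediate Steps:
E = -19 (E = -4 - 15 = -19)
E - 42*j = -19 - 42*152 = -19 - 6384 = -6403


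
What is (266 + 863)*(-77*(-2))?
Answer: 173866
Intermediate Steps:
(266 + 863)*(-77*(-2)) = 1129*154 = 173866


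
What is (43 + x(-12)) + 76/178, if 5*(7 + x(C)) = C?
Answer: 15142/445 ≈ 34.027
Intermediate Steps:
x(C) = -7 + C/5
(43 + x(-12)) + 76/178 = (43 + (-7 + (⅕)*(-12))) + 76/178 = (43 + (-7 - 12/5)) + 76*(1/178) = (43 - 47/5) + 38/89 = 168/5 + 38/89 = 15142/445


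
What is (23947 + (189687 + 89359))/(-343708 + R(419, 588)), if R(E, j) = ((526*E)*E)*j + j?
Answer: 302993/54298567448 ≈ 5.5801e-6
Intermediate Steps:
R(E, j) = j + 526*j*E² (R(E, j) = (526*E²)*j + j = 526*j*E² + j = j + 526*j*E²)
(23947 + (189687 + 89359))/(-343708 + R(419, 588)) = (23947 + (189687 + 89359))/(-343708 + 588*(1 + 526*419²)) = (23947 + 279046)/(-343708 + 588*(1 + 526*175561)) = 302993/(-343708 + 588*(1 + 92345086)) = 302993/(-343708 + 588*92345087) = 302993/(-343708 + 54298911156) = 302993/54298567448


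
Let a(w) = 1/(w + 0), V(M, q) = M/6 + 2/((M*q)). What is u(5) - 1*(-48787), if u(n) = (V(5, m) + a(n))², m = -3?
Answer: 4878781/100 ≈ 48788.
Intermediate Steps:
V(M, q) = M/6 + 2/(M*q) (V(M, q) = M*(⅙) + 2*(1/(M*q)) = M/6 + 2/(M*q))
a(w) = 1/w
u(n) = (7/10 + 1/n)² (u(n) = (((⅙)*5 + 2/(5*(-3))) + 1/n)² = ((⅚ + 2*(⅕)*(-⅓)) + 1/n)² = ((⅚ - 2/15) + 1/n)² = (7/10 + 1/n)²)
u(5) - 1*(-48787) = (1/100)*(10 + 7*5)²/5² - 1*(-48787) = (1/100)*(1/25)*(10 + 35)² + 48787 = (1/100)*(1/25)*45² + 48787 = (1/100)*(1/25)*2025 + 48787 = 81/100 + 48787 = 4878781/100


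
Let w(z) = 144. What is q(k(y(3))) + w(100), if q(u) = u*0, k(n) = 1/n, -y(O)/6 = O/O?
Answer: 144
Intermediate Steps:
y(O) = -6 (y(O) = -6*O/O = -6*1 = -6)
q(u) = 0
q(k(y(3))) + w(100) = 0 + 144 = 144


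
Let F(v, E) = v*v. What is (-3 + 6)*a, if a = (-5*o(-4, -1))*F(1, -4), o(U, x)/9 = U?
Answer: 540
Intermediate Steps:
o(U, x) = 9*U
F(v, E) = v²
a = 180 (a = -45*(-4)*1² = -5*(-36)*1 = 180*1 = 180)
(-3 + 6)*a = (-3 + 6)*180 = 3*180 = 540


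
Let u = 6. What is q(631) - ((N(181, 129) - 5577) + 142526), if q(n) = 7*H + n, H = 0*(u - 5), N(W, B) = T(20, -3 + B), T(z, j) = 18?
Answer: -136336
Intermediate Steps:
N(W, B) = 18
H = 0 (H = 0*(6 - 5) = 0*1 = 0)
q(n) = n (q(n) = 7*0 + n = 0 + n = n)
q(631) - ((N(181, 129) - 5577) + 142526) = 631 - ((18 - 5577) + 142526) = 631 - (-5559 + 142526) = 631 - 1*136967 = 631 - 136967 = -136336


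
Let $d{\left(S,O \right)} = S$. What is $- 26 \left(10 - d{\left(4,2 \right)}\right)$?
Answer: $-156$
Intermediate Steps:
$- 26 \left(10 - d{\left(4,2 \right)}\right) = - 26 \left(10 - 4\right) = \left(-26\right) 6 = -156$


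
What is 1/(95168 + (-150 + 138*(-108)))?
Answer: 1/80114 ≈ 1.2482e-5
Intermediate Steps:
1/(95168 + (-150 + 138*(-108))) = 1/(95168 + (-150 - 14904)) = 1/(95168 - 15054) = 1/80114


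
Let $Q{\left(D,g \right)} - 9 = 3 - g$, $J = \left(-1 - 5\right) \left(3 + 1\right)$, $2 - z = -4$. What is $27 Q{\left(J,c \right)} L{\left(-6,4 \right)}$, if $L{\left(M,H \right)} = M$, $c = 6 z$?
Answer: $3888$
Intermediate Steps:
$z = 6$ ($z = 2 - -4 = 2 + 4 = 6$)
$c = 36$ ($c = 6 \cdot 6 = 36$)
$J = -24$ ($J = \left(-6\right) 4 = -24$)
$Q{\left(D,g \right)} = 12 - g$ ($Q{\left(D,g \right)} = 9 - \left(-3 + g\right) = 12 - g$)
$27 Q{\left(J,c \right)} L{\left(-6,4 \right)} = 27 \left(12 - 36\right) \left(-6\right) = 27 \left(-24\right) \left(-6\right) = \left(-648\right) \left(-6\right) = 3888$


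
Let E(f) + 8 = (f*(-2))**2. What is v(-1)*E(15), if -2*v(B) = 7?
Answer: -3122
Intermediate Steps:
v(B) = -7/2 (v(B) = -1/2*7 = -7/2)
E(f) = -8 + 4*f**2 (E(f) = -8 + (f*(-2))**2 = -8 + (-2*f)**2 = -8 + 4*f**2)
v(-1)*E(15) = -7*(-8 + 4*15**2)/2 = -7*(-8 + 4*225)/2 = -7*(-8 + 900)/2 = -7/2*892 = -3122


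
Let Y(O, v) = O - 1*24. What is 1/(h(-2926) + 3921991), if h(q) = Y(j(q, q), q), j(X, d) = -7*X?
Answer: 1/3942449 ≈ 2.5365e-7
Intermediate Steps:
Y(O, v) = -24 + O (Y(O, v) = O - 24 = -24 + O)
h(q) = -24 - 7*q
1/(h(-2926) + 3921991) = 1/((-24 - 7*(-2926)) + 3921991) = 1/((-24 + 20482) + 3921991) = 1/(20458 + 3921991) = 1/3942449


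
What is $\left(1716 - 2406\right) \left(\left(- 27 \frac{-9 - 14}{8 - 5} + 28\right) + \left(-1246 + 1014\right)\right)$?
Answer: $-2070$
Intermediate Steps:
$\left(1716 - 2406\right) \left(\left(- 27 \frac{-9 - 14}{8 - 5} + 28\right) + \left(-1246 + 1014\right)\right) = - 690 \left(\left(- 27 \left(- \frac{23}{3}\right) + 28\right) - 232\right) = - 690 \left(\left(- 27 \left(\left(-23\right) \frac{1}{3}\right) + 28\right) - 232\right) = - 690 \left(\left(\left(-27\right) \left(- \frac{23}{3}\right) + 28\right) - 232\right) = - 690 \left(\left(207 + 28\right) - 232\right) = - 690 \left(235 - 232\right) = \left(-690\right) 3 = -2070$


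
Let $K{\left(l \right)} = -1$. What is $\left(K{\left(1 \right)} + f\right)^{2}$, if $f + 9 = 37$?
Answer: $729$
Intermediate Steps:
$f = 28$ ($f = -9 + 37 = 28$)
$\left(K{\left(1 \right)} + f\right)^{2} = \left(-1 + 28\right)^{2} = 27^{2} = 729$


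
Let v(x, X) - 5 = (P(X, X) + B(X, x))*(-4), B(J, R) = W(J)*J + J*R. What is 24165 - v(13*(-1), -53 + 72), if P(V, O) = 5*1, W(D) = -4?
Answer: 22888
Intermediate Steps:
P(V, O) = 5
B(J, R) = -4*J + J*R
v(x, X) = -15 - 4*X*(-4 + x) (v(x, X) = 5 + (5 + X*(-4 + x))*(-4) = 5 + (-20 - 4*X*(-4 + x)) = -15 - 4*X*(-4 + x))
24165 - v(13*(-1), -53 + 72) = 24165 - (-15 - 4*(-53 + 72)*(-4 + 13*(-1))) = 24165 - (-15 - 4*19*(-4 - 13)) = 24165 - (-15 - 4*19*(-17)) = 24165 - (-15 + 1292) = 24165 - 1*1277 = 24165 - 1277 = 22888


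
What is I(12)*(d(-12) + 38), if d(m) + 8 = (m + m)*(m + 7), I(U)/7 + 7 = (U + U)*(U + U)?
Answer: 597450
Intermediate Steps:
I(U) = -49 + 28*U**2 (I(U) = -49 + 7*((U + U)*(U + U)) = -49 + 7*((2*U)*(2*U)) = -49 + 7*(4*U**2) = -49 + 28*U**2)
d(m) = -8 + 2*m*(7 + m) (d(m) = -8 + (m + m)*(m + 7) = -8 + (2*m)*(7 + m) = -8 + 2*m*(7 + m))
I(12)*(d(-12) + 38) = (-49 + 28*12**2)*((-8 + 2*(-12)**2 + 14*(-12)) + 38) = (-49 + 28*144)*((-8 + 2*144 - 168) + 38) = (-49 + 4032)*((-8 + 288 - 168) + 38) = 3983*(112 + 38) = 3983*150 = 597450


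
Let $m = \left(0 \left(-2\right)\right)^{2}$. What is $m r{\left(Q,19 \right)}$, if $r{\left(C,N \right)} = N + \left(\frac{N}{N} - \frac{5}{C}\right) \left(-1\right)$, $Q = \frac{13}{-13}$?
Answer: $0$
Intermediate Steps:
$Q = -1$ ($Q = 13 \left(- \frac{1}{13}\right) = -1$)
$r{\left(C,N \right)} = -1 + N + \frac{5}{C}$ ($r{\left(C,N \right)} = N + \left(1 - \frac{5}{C}\right) \left(-1\right) = N - \left(1 - \frac{5}{C}\right) = -1 + N + \frac{5}{C}$)
$m = 0$ ($m = 0^{2} = 0$)
$m r{\left(Q,19 \right)} = 0 \left(-1 + 19 + \frac{5}{-1}\right) = 0 \left(-1 + 19 + 5 \left(-1\right)\right) = 0 \left(-1 + 19 - 5\right) = 0 \cdot 13 = 0$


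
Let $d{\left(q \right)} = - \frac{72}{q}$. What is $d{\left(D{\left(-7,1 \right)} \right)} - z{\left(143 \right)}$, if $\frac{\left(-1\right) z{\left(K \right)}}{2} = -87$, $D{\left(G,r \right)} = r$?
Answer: $-246$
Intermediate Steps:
$z{\left(K \right)} = 174$ ($z{\left(K \right)} = \left(-2\right) \left(-87\right) = 174$)
$d{\left(D{\left(-7,1 \right)} \right)} - z{\left(143 \right)} = - \frac{72}{1} - 174 = \left(-72\right) 1 - 174 = -72 - 174 = -246$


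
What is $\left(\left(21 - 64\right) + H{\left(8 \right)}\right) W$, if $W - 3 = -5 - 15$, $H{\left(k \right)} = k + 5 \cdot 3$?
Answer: $340$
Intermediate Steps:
$H{\left(k \right)} = 15 + k$ ($H{\left(k \right)} = k + 15 = 15 + k$)
$W = -17$ ($W = 3 - 20 = -17$)
$\left(\left(21 - 64\right) + H{\left(8 \right)}\right) W = \left(\left(21 - 64\right) + \left(15 + 8\right)\right) \left(-17\right) = \left(\left(21 - 64\right) + 23\right) \left(-17\right) = \left(-43 + 23\right) \left(-17\right) = \left(-20\right) \left(-17\right) = 340$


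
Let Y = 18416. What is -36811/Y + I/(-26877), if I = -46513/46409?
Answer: -45914780800615/22970915706288 ≈ -1.9988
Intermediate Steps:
I = -46513/46409 (I = -46513*1/46409 = -46513/46409 ≈ -1.0022)
-36811/Y + I/(-26877) = -36811/18416 - 46513/46409/(-26877) = -36811*1/18416 - 46513/46409*(-1/26877) = -36811/18416 + 46513/1247334693 = -45914780800615/22970915706288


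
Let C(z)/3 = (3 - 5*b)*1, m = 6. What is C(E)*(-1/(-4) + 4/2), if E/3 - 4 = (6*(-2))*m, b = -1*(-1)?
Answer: -27/2 ≈ -13.500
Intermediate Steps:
b = 1
E = -204 (E = 12 + 3*((6*(-2))*6) = 12 + 3*(-12*6) = 12 + 3*(-72) = 12 - 216 = -204)
C(z) = -6 (C(z) = 3*((3 - 5*1)*1) = 3*((3 - 5)*1) = 3*(-2*1) = 3*(-2) = -6)
C(E)*(-1/(-4) + 4/2) = -6*(-1/(-4) + 4/2) = -6*(-1*(-¼) + 4*(½)) = -6*(¼ + 2) = -6*9/4 = -27/2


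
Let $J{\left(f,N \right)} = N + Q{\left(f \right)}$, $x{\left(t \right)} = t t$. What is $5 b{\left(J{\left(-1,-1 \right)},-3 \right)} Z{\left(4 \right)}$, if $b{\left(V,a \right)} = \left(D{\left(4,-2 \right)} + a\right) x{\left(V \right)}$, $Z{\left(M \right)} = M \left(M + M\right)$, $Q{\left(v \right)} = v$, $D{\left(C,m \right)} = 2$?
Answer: $-640$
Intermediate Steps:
$x{\left(t \right)} = t^{2}$
$J{\left(f,N \right)} = N + f$
$Z{\left(M \right)} = 2 M^{2}$ ($Z{\left(M \right)} = M 2 M = 2 M^{2}$)
$b{\left(V,a \right)} = V^{2} \left(2 + a\right)$ ($b{\left(V,a \right)} = \left(2 + a\right) V^{2} = V^{2} \left(2 + a\right)$)
$5 b{\left(J{\left(-1,-1 \right)},-3 \right)} Z{\left(4 \right)} = 5 \left(-1 - 1\right)^{2} \left(2 - 3\right) 2 \cdot 4^{2} = 5 \left(-2\right)^{2} \left(-1\right) 2 \cdot 16 = 5 \cdot 4 \left(-1\right) 32 = 5 \left(-4\right) 32 = \left(-20\right) 32 = -640$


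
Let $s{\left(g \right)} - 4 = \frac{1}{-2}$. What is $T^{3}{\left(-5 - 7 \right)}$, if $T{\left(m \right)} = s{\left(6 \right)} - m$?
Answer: $\frac{29791}{8} \approx 3723.9$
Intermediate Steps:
$s{\left(g \right)} = \frac{7}{2}$ ($s{\left(g \right)} = 4 + \frac{1}{-2} = 4 - \frac{1}{2} = \frac{7}{2}$)
$T{\left(m \right)} = \frac{7}{2} - m$
$T^{3}{\left(-5 - 7 \right)} = \left(\frac{7}{2} - \left(-5 - 7\right)\right)^{3} = \left(\frac{7}{2} - -12\right)^{3} = \left(\frac{7}{2} + 12\right)^{3} = \left(\frac{31}{2}\right)^{3} = \frac{29791}{8}$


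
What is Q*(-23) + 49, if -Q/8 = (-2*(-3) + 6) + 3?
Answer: 2809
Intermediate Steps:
Q = -120 (Q = -8*((-2*(-3) + 6) + 3) = -8*((6 + 6) + 3) = -8*(12 + 3) = -8*15 = -120)
Q*(-23) + 49 = -120*(-23) + 49 = 2760 + 49 = 2809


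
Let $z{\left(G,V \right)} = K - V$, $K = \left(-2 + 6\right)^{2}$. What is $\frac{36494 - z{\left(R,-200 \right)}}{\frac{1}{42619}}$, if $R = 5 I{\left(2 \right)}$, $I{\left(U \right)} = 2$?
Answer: $1546132082$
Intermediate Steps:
$K = 16$ ($K = 4^{2} = 16$)
$R = 10$ ($R = 5 \cdot 2 = 10$)
$z{\left(G,V \right)} = 16 - V$
$\frac{36494 - z{\left(R,-200 \right)}}{\frac{1}{42619}} = \frac{36494 - \left(16 - -200\right)}{\frac{1}{42619}} = \left(36494 - \left(16 + 200\right)\right) \frac{1}{\frac{1}{42619}} = \left(36494 - 216\right) 42619 = 36278 \cdot 42619 = 1546132082$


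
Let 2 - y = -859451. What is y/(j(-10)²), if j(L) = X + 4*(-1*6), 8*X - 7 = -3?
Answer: 3437812/2209 ≈ 1556.3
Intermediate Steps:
X = ½ (X = 7/8 + (⅛)*(-3) = 7/8 - 3/8 = ½ ≈ 0.50000)
j(L) = -47/2 (j(L) = ½ + 4*(-1*6) = ½ + 4*(-6) = ½ - 24 = -47/2)
y = 859453 (y = 2 - 1*(-859451) = 2 + 859451 = 859453)
y/(j(-10)²) = 859453/((-47/2)²) = 859453/(2209/4) = 859453*(4/2209) = 3437812/2209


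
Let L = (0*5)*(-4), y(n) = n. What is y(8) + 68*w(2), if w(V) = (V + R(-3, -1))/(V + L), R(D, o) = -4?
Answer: -60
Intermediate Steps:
L = 0 (L = 0*(-4) = 0)
w(V) = (-4 + V)/V (w(V) = (V - 4)/(V + 0) = (-4 + V)/V)
y(8) + 68*w(2) = 8 + 68*((-4 + 2)/2) = 8 + 68*((1/2)*(-2)) = 8 + 68*(-1) = 8 - 68 = -60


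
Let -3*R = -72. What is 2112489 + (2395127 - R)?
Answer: 4507592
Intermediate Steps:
R = 24 (R = -⅓*(-72) = 24)
2112489 + (2395127 - R) = 2112489 + (2395127 - 1*24) = 2112489 + (2395127 - 24) = 2112489 + 2395103 = 4507592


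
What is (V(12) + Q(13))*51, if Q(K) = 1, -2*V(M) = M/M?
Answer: 51/2 ≈ 25.500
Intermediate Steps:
V(M) = -½ (V(M) = -M/(2*M) = -½*1 = -½)
(V(12) + Q(13))*51 = (-½ + 1)*51 = (½)*51 = 51/2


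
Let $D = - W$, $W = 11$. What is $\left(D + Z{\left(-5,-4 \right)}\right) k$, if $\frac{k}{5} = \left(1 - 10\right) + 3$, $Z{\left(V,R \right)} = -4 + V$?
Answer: $600$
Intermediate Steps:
$D = -11$ ($D = \left(-1\right) 11 = -11$)
$k = -30$ ($k = 5 \left(\left(1 - 10\right) + 3\right) = 5 \left(-9 + 3\right) = 5 \left(-6\right) = -30$)
$\left(D + Z{\left(-5,-4 \right)}\right) k = \left(-11 - 9\right) \left(-30\right) = \left(-20\right) \left(-30\right) = 600$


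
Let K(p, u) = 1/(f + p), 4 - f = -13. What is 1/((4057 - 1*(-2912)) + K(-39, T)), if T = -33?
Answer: 22/153317 ≈ 0.00014349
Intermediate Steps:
f = 17 (f = 4 - 1*(-13) = 4 + 13 = 17)
K(p, u) = 1/(17 + p)
1/((4057 - 1*(-2912)) + K(-39, T)) = 1/((4057 - 1*(-2912)) + 1/(17 - 39)) = 1/((4057 + 2912) + 1/(-22)) = 1/(6969 - 1/22) = 1/(153317/22) = 22/153317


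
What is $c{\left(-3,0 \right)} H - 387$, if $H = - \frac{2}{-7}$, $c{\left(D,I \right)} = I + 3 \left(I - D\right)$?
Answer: $- \frac{2691}{7} \approx -384.43$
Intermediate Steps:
$c{\left(D,I \right)} = - 3 D + 4 I$ ($c{\left(D,I \right)} = I - \left(- 3 I + 3 D\right) = - 3 D + 4 I$)
$H = \frac{2}{7}$ ($H = \left(-2\right) \left(- \frac{1}{7}\right) = \frac{2}{7} \approx 0.28571$)
$c{\left(-3,0 \right)} H - 387 = \left(\left(-3\right) \left(-3\right) + 4 \cdot 0\right) \frac{2}{7} - 387 = \left(9 + 0\right) \frac{2}{7} - 387 = 9 \cdot \frac{2}{7} - 387 = \frac{18}{7} - 387 = - \frac{2691}{7}$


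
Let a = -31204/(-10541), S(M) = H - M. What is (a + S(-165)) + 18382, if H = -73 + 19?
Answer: 194965917/10541 ≈ 18496.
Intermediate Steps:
H = -54
S(M) = -54 - M
a = 31204/10541 (a = -31204*(-1/10541) = 31204/10541 ≈ 2.9603)
(a + S(-165)) + 18382 = (31204/10541 + (-54 - 1*(-165))) + 18382 = (31204/10541 + (-54 + 165)) + 18382 = (31204/10541 + 111) + 18382 = 1201255/10541 + 18382 = 194965917/10541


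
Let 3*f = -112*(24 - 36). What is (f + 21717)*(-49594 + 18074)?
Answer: -698640800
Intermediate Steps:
f = 448 (f = (-112*(24 - 36))/3 = (-112*(-12))/3 = (⅓)*1344 = 448)
(f + 21717)*(-49594 + 18074) = (448 + 21717)*(-49594 + 18074) = 22165*(-31520) = -698640800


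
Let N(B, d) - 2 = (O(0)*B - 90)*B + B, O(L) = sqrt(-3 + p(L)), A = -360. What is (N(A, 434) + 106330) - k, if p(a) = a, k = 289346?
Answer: -150974 + 129600*I*sqrt(3) ≈ -1.5097e+5 + 2.2447e+5*I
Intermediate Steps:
O(L) = sqrt(-3 + L)
N(B, d) = 2 + B + B*(-90 + I*B*sqrt(3)) (N(B, d) = 2 + ((sqrt(-3 + 0)*B - 90)*B + B) = 2 + ((sqrt(-3)*B - 90)*B + B) = 2 + (((I*sqrt(3))*B - 90)*B + B) = 2 + ((I*B*sqrt(3) - 90)*B + B) = 2 + ((-90 + I*B*sqrt(3))*B + B) = 2 + (B*(-90 + I*B*sqrt(3)) + B) = 2 + (B + B*(-90 + I*B*sqrt(3))) = 2 + B + B*(-90 + I*B*sqrt(3)))
(N(A, 434) + 106330) - k = ((2 - 89*(-360) + I*sqrt(3)*(-360)**2) + 106330) - 1*289346 = ((2 + 32040 + I*sqrt(3)*129600) + 106330) - 289346 = ((2 + 32040 + 129600*I*sqrt(3)) + 106330) - 289346 = ((32042 + 129600*I*sqrt(3)) + 106330) - 289346 = (138372 + 129600*I*sqrt(3)) - 289346 = -150974 + 129600*I*sqrt(3)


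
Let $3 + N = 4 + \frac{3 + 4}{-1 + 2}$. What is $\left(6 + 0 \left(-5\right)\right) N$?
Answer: $48$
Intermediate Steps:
$N = 8$ ($N = -3 + \left(4 + \frac{3 + 4}{-1 + 2}\right) = -3 + \left(4 + \frac{7}{1}\right) = -3 + \left(4 + 7 \cdot 1\right) = -3 + \left(4 + 7\right) = -3 + 11 = 8$)
$\left(6 + 0 \left(-5\right)\right) N = \left(6 + 0 \left(-5\right)\right) 8 = \left(6 + 0\right) 8 = 6 \cdot 8 = 48$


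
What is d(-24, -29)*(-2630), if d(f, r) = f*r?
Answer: -1830480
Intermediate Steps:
d(-24, -29)*(-2630) = -24*(-29)*(-2630) = 696*(-2630) = -1830480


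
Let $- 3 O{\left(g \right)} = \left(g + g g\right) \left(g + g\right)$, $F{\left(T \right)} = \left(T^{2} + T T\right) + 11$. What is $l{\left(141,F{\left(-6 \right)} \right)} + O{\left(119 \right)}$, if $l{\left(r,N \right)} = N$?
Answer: $-1132797$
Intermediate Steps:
$F{\left(T \right)} = 11 + 2 T^{2}$ ($F{\left(T \right)} = \left(T^{2} + T^{2}\right) + 11 = 2 T^{2} + 11 = 11 + 2 T^{2}$)
$O{\left(g \right)} = - \frac{2 g \left(g + g^{2}\right)}{3}$ ($O{\left(g \right)} = - \frac{\left(g + g g\right) \left(g + g\right)}{3} = - \frac{\left(g + g^{2}\right) 2 g}{3} = - \frac{2 g \left(g + g^{2}\right)}{3}$)
$l{\left(141,F{\left(-6 \right)} \right)} + O{\left(119 \right)} = \left(11 + 2 \left(-6\right)^{2}\right) + \frac{2 \cdot 119^{2} \left(-1 - 119\right)}{3} = \left(11 + 2 \cdot 36\right) + \frac{2}{3} \cdot 14161 \left(-1 - 119\right) = \left(11 + 72\right) + \frac{2}{3} \cdot 14161 \left(-120\right) = 83 - 1132880 = -1132797$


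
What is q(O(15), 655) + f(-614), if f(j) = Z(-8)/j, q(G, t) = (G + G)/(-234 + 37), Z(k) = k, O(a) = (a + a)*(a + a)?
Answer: -551812/60479 ≈ -9.1240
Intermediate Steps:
O(a) = 4*a² (O(a) = (2*a)*(2*a) = 4*a²)
q(G, t) = -2*G/197 (q(G, t) = (2*G)/(-197) = (2*G)*(-1/197) = -2*G/197)
f(j) = -8/j
q(O(15), 655) + f(-614) = -8*15²/197 - 8/(-614) = -8*225/197 - 8*(-1/614) = -2/197*900 + 4/307 = -1800/197 + 4/307 = -551812/60479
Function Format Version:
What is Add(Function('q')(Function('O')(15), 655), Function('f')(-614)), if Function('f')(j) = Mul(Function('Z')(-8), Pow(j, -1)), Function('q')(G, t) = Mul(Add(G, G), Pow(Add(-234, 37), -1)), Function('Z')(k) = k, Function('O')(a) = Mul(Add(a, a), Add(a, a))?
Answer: Rational(-551812, 60479) ≈ -9.1240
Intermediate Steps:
Function('O')(a) = Mul(4, Pow(a, 2)) (Function('O')(a) = Mul(Mul(2, a), Mul(2, a)) = Mul(4, Pow(a, 2)))
Function('q')(G, t) = Mul(Rational(-2, 197), G) (Function('q')(G, t) = Mul(Mul(2, G), Pow(-197, -1)) = Mul(Mul(2, G), Rational(-1, 197)) = Mul(Rational(-2, 197), G))
Function('f')(j) = Mul(-8, Pow(j, -1))
Add(Function('q')(Function('O')(15), 655), Function('f')(-614)) = Add(Mul(Rational(-2, 197), Mul(4, Pow(15, 2))), Mul(-8, Pow(-614, -1))) = Add(Mul(Rational(-2, 197), Mul(4, 225)), Mul(-8, Rational(-1, 614))) = Add(Mul(Rational(-2, 197), 900), Rational(4, 307)) = Add(Rational(-1800, 197), Rational(4, 307)) = Rational(-551812, 60479)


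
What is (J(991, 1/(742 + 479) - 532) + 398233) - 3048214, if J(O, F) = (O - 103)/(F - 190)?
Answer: -2336120984589/881561 ≈ -2.6500e+6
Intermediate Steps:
J(O, F) = (-103 + O)/(-190 + F)
(J(991, 1/(742 + 479) - 532) + 398233) - 3048214 = ((-103 + 991)/(-190 + (1/(742 + 479) - 532)) + 398233) - 3048214 = (888/(-190 + (1/1221 - 532)) + 398233) - 3048214 = (888/(-190 - 649571/1221) + 398233) - 3048214 = (888/(-881561/1221) + 398233) - 3048214 = (-1221/881561*888 + 398233) - 3048214 = (-1084248/881561 + 398233) - 3048214 = 351065597465/881561 - 3048214 = -2336120984589/881561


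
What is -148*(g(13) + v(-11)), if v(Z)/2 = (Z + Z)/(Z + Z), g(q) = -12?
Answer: 1480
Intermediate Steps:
v(Z) = 2 (v(Z) = 2*((Z + Z)/(Z + Z)) = 2*((2*Z)/((2*Z))) = 2*((2*Z)*(1/(2*Z))) = 2*1 = 2)
-148*(g(13) + v(-11)) = -148*(-12 + 2) = -148*(-10) = 1480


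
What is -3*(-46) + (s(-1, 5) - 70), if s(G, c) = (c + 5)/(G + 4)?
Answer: 214/3 ≈ 71.333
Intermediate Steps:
s(G, c) = (5 + c)/(4 + G)
-3*(-46) + (s(-1, 5) - 70) = -3*(-46) + ((5 + 5)/(4 - 1) - 70) = 138 + (10/3 - 70) = 138 - 200/3 = 214/3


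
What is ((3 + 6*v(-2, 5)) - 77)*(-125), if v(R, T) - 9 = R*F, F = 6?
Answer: 11500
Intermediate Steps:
v(R, T) = 9 + 6*R (v(R, T) = 9 + R*6 = 9 + 6*R)
((3 + 6*v(-2, 5)) - 77)*(-125) = ((3 + 6*(9 + 6*(-2))) - 77)*(-125) = ((3 + 6*(9 - 12)) - 77)*(-125) = ((3 + 6*(-3)) - 77)*(-125) = ((3 - 18) - 77)*(-125) = (-15 - 77)*(-125) = -92*(-125) = 11500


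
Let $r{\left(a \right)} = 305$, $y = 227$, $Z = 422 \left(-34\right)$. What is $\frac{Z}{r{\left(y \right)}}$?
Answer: $- \frac{14348}{305} \approx -47.043$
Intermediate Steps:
$Z = -14348$
$\frac{Z}{r{\left(y \right)}} = - \frac{14348}{305}$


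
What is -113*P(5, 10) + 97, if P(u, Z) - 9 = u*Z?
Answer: -6570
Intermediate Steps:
P(u, Z) = 9 + Z*u (P(u, Z) = 9 + u*Z = 9 + Z*u)
-113*P(5, 10) + 97 = -113*(9 + 10*5) + 97 = -113*(9 + 50) + 97 = -113*59 + 97 = -6667 + 97 = -6570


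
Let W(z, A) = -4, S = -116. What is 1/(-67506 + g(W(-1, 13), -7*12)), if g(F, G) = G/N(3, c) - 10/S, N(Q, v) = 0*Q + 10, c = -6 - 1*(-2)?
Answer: -290/19579151 ≈ -1.4812e-5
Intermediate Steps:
c = -4 (c = -6 + 2 = -4)
N(Q, v) = 10 (N(Q, v) = 0 + 10 = 10)
g(F, G) = 5/58 + G/10 (g(F, G) = G/10 - 10/(-116) = G*(⅒) - 10*(-1/116) = G/10 + 5/58 = 5/58 + G/10)
1/(-67506 + g(W(-1, 13), -7*12)) = 1/(-67506 + (5/58 + (-7*12)/10)) = 1/(-67506 + (5/58 + (⅒)*(-84))) = 1/(-67506 + (5/58 - 42/5)) = 1/(-67506 - 2411/290) = 1/(-19579151/290) = -290/19579151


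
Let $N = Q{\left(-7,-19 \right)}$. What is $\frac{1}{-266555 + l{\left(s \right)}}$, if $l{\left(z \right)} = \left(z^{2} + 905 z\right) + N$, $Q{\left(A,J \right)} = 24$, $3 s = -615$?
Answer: $- \frac{1}{410031} \approx -2.4388 \cdot 10^{-6}$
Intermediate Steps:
$s = -205$ ($s = \frac{1}{3} \left(-615\right) = -205$)
$N = 24$
$l{\left(z \right)} = 24 + z^{2} + 905 z$ ($l{\left(z \right)} = \left(z^{2} + 905 z\right) + 24 = 24 + z^{2} + 905 z$)
$\frac{1}{-266555 + l{\left(s \right)}} = \frac{1}{-266555 + \left(24 + \left(-205\right)^{2} + 905 \left(-205\right)\right)} = \frac{1}{-266555 + \left(24 + 42025 - 185525\right)} = \frac{1}{-266555 - 143476} = \frac{1}{-410031} = - \frac{1}{410031}$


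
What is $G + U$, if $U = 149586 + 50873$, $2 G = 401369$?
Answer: $\frac{802287}{2} \approx 4.0114 \cdot 10^{5}$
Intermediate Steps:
$G = \frac{401369}{2}$ ($G = \frac{1}{2} \cdot 401369 = \frac{401369}{2} \approx 2.0068 \cdot 10^{5}$)
$U = 200459$
$G + U = \frac{401369}{2} + 200459 = \frac{802287}{2}$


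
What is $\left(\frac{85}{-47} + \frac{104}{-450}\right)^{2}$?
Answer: $\frac{465221761}{111830625} \approx 4.1601$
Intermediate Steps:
$\left(\frac{85}{-47} + \frac{104}{-450}\right)^{2} = \left(85 \left(- \frac{1}{47}\right) + 104 \left(- \frac{1}{450}\right)\right)^{2} = \left(- \frac{85}{47} - \frac{52}{225}\right)^{2} = \left(- \frac{21569}{10575}\right)^{2} = \frac{465221761}{111830625}$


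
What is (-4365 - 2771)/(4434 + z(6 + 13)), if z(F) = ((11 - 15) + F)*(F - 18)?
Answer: -7136/4449 ≈ -1.6040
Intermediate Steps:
z(F) = (-18 + F)*(-4 + F) (z(F) = (-4 + F)*(-18 + F) = (-18 + F)*(-4 + F))
(-4365 - 2771)/(4434 + z(6 + 13)) = (-4365 - 2771)/(4434 + (72 + (6 + 13)² - 22*(6 + 13))) = -7136/(4434 + (72 + 19² - 22*19)) = -7136/(4434 + (72 + 361 - 418)) = -7136/(4434 + 15) = -7136/4449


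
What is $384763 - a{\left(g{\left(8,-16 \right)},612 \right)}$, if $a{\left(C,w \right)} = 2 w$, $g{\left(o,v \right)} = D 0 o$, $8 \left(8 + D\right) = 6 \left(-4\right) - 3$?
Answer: $383539$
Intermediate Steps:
$D = - \frac{91}{8}$ ($D = -8 + \frac{6 \left(-4\right) - 3}{8} = -8 + \frac{-24 - 3}{8} = -8 + \frac{1}{8} \left(-27\right) = -8 - \frac{27}{8} = - \frac{91}{8} \approx -11.375$)
$g{\left(o,v \right)} = 0$ ($g{\left(o,v \right)} = \left(- \frac{91}{8}\right) 0 o = 0 o = 0$)
$384763 - a{\left(g{\left(8,-16 \right)},612 \right)} = 384763 - 2 \cdot 612 = 384763 - 1224 = 383539$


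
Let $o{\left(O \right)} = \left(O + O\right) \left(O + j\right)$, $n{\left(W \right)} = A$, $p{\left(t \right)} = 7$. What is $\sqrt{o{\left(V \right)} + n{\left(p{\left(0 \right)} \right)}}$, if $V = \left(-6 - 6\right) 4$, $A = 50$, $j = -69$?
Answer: $\sqrt{11282} \approx 106.22$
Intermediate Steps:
$n{\left(W \right)} = 50$
$V = -48$ ($V = \left(-12\right) 4 = -48$)
$o{\left(O \right)} = 2 O \left(-69 + O\right)$ ($o{\left(O \right)} = \left(O + O\right) \left(O - 69\right) = 2 O \left(-69 + O\right)$)
$\sqrt{o{\left(V \right)} + n{\left(p{\left(0 \right)} \right)}} = \sqrt{2 \left(-48\right) \left(-69 - 48\right) + 50} = \sqrt{2 \left(-48\right) \left(-117\right) + 50} = \sqrt{11232 + 50} = \sqrt{11282}$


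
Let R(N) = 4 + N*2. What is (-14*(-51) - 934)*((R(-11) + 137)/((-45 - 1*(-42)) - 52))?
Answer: 476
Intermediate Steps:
R(N) = 4 + 2*N
(-14*(-51) - 934)*((R(-11) + 137)/((-45 - 1*(-42)) - 52)) = (-14*(-51) - 934)*(((4 + 2*(-11)) + 137)/((-45 - 1*(-42)) - 52)) = (714 - 934)*(((4 - 22) + 137)/((-45 + 42) - 52)) = -220*(-18 + 137)/(-3 - 52) = -26180/(-55) = -26180*(-1)/55 = -220*(-119/55) = 476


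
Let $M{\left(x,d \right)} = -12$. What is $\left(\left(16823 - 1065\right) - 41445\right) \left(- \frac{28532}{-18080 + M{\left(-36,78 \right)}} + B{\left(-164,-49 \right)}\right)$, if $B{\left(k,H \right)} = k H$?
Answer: $- \frac{933824196207}{4523} \approx -2.0646 \cdot 10^{8}$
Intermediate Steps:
$B{\left(k,H \right)} = H k$
$\left(\left(16823 - 1065\right) - 41445\right) \left(- \frac{28532}{-18080 + M{\left(-36,78 \right)}} + B{\left(-164,-49 \right)}\right) = \left(\left(16823 - 1065\right) - 41445\right) \left(- \frac{28532}{-18080 - 12} - -8036\right) = \left(15758 - 41445\right) \left(- \frac{28532}{-18092} + 8036\right) = - 25687 \left(\left(-28532\right) \left(- \frac{1}{18092}\right) + 8036\right) = - 25687 \left(\frac{7133}{4523} + 8036\right) = \left(-25687\right) \frac{36353961}{4523} = - \frac{933824196207}{4523}$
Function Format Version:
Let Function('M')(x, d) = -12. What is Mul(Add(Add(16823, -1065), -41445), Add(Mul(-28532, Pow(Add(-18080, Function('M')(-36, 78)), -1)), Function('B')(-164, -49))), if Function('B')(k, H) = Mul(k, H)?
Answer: Rational(-933824196207, 4523) ≈ -2.0646e+8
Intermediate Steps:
Function('B')(k, H) = Mul(H, k)
Mul(Add(Add(16823, -1065), -41445), Add(Mul(-28532, Pow(Add(-18080, Function('M')(-36, 78)), -1)), Function('B')(-164, -49))) = Mul(Add(Add(16823, -1065), -41445), Add(Mul(-28532, Pow(Add(-18080, -12), -1)), Mul(-49, -164))) = Mul(Add(15758, -41445), Add(Mul(-28532, Pow(-18092, -1)), 8036)) = Mul(-25687, Add(Mul(-28532, Rational(-1, 18092)), 8036)) = Mul(-25687, Add(Rational(7133, 4523), 8036)) = Mul(-25687, Rational(36353961, 4523)) = Rational(-933824196207, 4523)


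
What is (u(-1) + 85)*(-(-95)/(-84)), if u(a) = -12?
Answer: -6935/84 ≈ -82.560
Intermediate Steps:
(u(-1) + 85)*(-(-95)/(-84)) = (-12 + 85)*(-(-95)/(-84)) = 73*(-(-95)*(-1)/84) = 73*(-1*95/84) = 73*(-95/84) = -6935/84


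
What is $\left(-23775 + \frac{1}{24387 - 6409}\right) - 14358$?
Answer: $- \frac{685555073}{17978} \approx -38133.0$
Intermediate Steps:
$\left(-23775 + \frac{1}{24387 - 6409}\right) - 14358 = \left(-23775 + \frac{1}{17978}\right) - 14358 = - \frac{427426949}{17978} - 14358 = - \frac{685555073}{17978}$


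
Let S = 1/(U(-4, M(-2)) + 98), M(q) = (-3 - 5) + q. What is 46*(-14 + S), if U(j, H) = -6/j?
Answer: -128064/199 ≈ -643.54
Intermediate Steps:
M(q) = -8 + q
S = 2/199 (S = 1/(-6/(-4) + 98) = 1/(-6*(-¼) + 98) = 1/(3/2 + 98) = 1/(199/2) = 2/199 ≈ 0.010050)
46*(-14 + S) = 46*(-14 + 2/199) = 46*(-2784/199) = -128064/199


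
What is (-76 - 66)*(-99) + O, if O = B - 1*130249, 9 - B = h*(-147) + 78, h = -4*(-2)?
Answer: -115084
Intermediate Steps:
h = 8
B = 1107 (B = 9 - (8*(-147) + 78) = 9 - (-1176 + 78) = 9 - 1*(-1098) = 9 + 1098 = 1107)
O = -129142 (O = 1107 - 1*130249 = 1107 - 130249 = -129142)
(-76 - 66)*(-99) + O = (-76 - 66)*(-99) - 129142 = -142*(-99) - 129142 = 14058 - 129142 = -115084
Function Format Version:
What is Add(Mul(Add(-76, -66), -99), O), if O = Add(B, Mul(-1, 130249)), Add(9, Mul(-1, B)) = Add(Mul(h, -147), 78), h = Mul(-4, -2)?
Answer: -115084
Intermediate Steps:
h = 8
B = 1107 (B = Add(9, Mul(-1, Add(Mul(8, -147), 78))) = Add(9, Mul(-1, Add(-1176, 78))) = Add(9, Mul(-1, -1098)) = Add(9, 1098) = 1107)
O = -129142 (O = Add(1107, Mul(-1, 130249)) = Add(1107, -130249) = -129142)
Add(Mul(Add(-76, -66), -99), O) = Add(Mul(Add(-76, -66), -99), -129142) = Add(Mul(-142, -99), -129142) = Add(14058, -129142) = -115084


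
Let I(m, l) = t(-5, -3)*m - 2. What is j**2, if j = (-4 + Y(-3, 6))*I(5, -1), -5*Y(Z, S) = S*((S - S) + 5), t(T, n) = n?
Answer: 28900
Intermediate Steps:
Y(Z, S) = -S (Y(Z, S) = -S*((S - S) + 5)/5 = -S*(0 + 5)/5 = -S*5/5 = -S)
I(m, l) = -2 - 3*m (I(m, l) = -3*m - 2 = -2 - 3*m)
j = 170 (j = (-4 - 1*6)*(-2 - 3*5) = (-4 - 6)*(-2 - 15) = -10*(-17) = 170)
j**2 = 170**2 = 28900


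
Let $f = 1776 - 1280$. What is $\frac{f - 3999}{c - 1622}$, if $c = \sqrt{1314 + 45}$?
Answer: $\frac{5681866}{2629525} + \frac{10509 \sqrt{151}}{2629525} \approx 2.2099$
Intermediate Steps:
$c = 3 \sqrt{151}$ ($c = \sqrt{1359} = 3 \sqrt{151} \approx 36.865$)
$f = 496$
$\frac{f - 3999}{c - 1622} = \frac{496 - 3999}{3 \sqrt{151} - 1622} = - \frac{3503}{-1622 + 3 \sqrt{151}}$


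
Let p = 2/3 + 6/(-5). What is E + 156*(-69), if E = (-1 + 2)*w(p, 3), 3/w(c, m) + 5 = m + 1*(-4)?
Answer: -21529/2 ≈ -10765.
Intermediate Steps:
p = -8/15 (p = 2*(⅓) + 6*(-⅕) = ⅔ - 6/5 = -8/15 ≈ -0.53333)
w(c, m) = 3/(-9 + m) (w(c, m) = 3/(-5 + (m + 1*(-4))) = 3/(-5 + (m - 4)) = 3/(-5 + (-4 + m)) = 3/(-9 + m))
E = -½ (E = (-1 + 2)*(3/(-9 + 3)) = 1*(3/(-6)) = 1*(3*(-⅙)) = 1*(-½) = -½ ≈ -0.50000)
E + 156*(-69) = -½ + 156*(-69) = -½ - 10764 = -21529/2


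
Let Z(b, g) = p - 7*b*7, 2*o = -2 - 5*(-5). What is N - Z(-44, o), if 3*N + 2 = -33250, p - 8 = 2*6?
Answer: -13260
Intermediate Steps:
p = 20 (p = 8 + 2*6 = 8 + 12 = 20)
o = 23/2 (o = (-2 - 5*(-5))/2 = (-2 + 25)/2 = (1/2)*23 = 23/2 ≈ 11.500)
Z(b, g) = 20 - 49*b (Z(b, g) = 20 - 7*b*7 = 20 - 49*b)
N = -11084 (N = -2/3 + (1/3)*(-33250) = -2/3 - 33250/3 = -11084)
N - Z(-44, o) = -11084 - (20 - 49*(-44)) = -11084 - (20 + 2156) = -11084 - 1*2176 = -11084 - 2176 = -13260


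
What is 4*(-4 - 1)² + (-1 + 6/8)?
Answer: 399/4 ≈ 99.750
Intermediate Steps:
4*(-4 - 1)² + (-1 + 6/8) = 4*(-5)² + (-1 + 6*(⅛)) = 4*25 + (-1 + ¾) = 100 - ¼ = 399/4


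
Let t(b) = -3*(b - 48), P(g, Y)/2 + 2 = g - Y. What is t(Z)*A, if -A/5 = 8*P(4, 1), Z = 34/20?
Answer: -11112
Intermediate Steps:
P(g, Y) = -4 - 2*Y + 2*g (P(g, Y) = -4 + 2*(g - Y) = -4 + (-2*Y + 2*g) = -4 - 2*Y + 2*g)
Z = 17/10 (Z = 34*(1/20) = 17/10 ≈ 1.7000)
t(b) = 144 - 3*b (t(b) = -3*(-48 + b) = 144 - 3*b)
A = -80 (A = -40*(-4 - 2*1 + 2*4) = -40*(-4 - 2 + 8) = -40*2 = -5*16 = -80)
t(Z)*A = (144 - 3*17/10)*(-80) = (144 - 51/10)*(-80) = (1389/10)*(-80) = -11112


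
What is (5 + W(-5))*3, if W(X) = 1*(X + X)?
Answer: -15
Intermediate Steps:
W(X) = 2*X (W(X) = 1*(2*X) = 2*X)
(5 + W(-5))*3 = (5 + 2*(-5))*3 = (5 - 10)*3 = -5*3 = -15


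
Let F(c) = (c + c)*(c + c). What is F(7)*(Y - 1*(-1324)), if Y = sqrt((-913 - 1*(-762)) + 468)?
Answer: 259504 + 196*sqrt(317) ≈ 2.6299e+5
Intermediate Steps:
Y = sqrt(317) (Y = sqrt((-913 + 762) + 468) = sqrt(-151 + 468) = sqrt(317) ≈ 17.805)
F(c) = 4*c**2 (F(c) = (2*c)*(2*c) = 4*c**2)
F(7)*(Y - 1*(-1324)) = (4*7**2)*(sqrt(317) - 1*(-1324)) = (4*49)*(sqrt(317) + 1324) = 196*(1324 + sqrt(317)) = 259504 + 196*sqrt(317)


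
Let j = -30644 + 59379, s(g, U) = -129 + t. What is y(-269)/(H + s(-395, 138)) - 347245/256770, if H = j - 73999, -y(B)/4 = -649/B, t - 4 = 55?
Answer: -423393272435/313127060742 ≈ -1.3521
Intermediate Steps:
t = 59 (t = 4 + 55 = 59)
s(g, U) = -70 (s(g, U) = -129 + 59 = -70)
y(B) = 2596/B (y(B) = -(-2596)/B = 2596/B)
j = 28735
H = -45264 (H = 28735 - 73999 = -45264)
y(-269)/(H + s(-395, 138)) - 347245/256770 = (2596/(-269))/(-45264 - 70) - 347245/256770 = (2596*(-1/269))/(-45334) - 347245*1/256770 = -2596/269*(-1/45334) - 69449/51354 = 1298/6097423 - 69449/51354 = -423393272435/313127060742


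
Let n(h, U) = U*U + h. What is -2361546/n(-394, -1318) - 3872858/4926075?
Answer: -18544708471/8641679025 ≈ -2.1460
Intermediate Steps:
n(h, U) = h + U**2 (n(h, U) = U**2 + h = h + U**2)
-2361546/n(-394, -1318) - 3872858/4926075 = -2361546/(-394 + (-1318)**2) - 3872858/4926075 = -2361546/(-394 + 1737124) - 3872858*1/4926075 = -2361546/1736730 - 352078/447825 = -2361546*1/1736730 - 352078/447825 = -131197/96485 - 352078/447825 = -18544708471/8641679025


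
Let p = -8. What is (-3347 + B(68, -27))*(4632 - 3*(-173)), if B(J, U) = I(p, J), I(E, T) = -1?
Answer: -17245548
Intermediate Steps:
B(J, U) = -1
(-3347 + B(68, -27))*(4632 - 3*(-173)) = (-3347 - 1)*(4632 - 3*(-173)) = -3348*(4632 + 519) = -3348*5151 = -17245548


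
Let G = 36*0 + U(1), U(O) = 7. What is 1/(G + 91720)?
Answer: 1/91727 ≈ 1.0902e-5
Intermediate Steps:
G = 7 (G = 36*0 + 7 = 0 + 7 = 7)
1/(G + 91720) = 1/(7 + 91720) = 1/91727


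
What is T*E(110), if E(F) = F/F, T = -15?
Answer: -15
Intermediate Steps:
E(F) = 1
T*E(110) = -15*1 = -15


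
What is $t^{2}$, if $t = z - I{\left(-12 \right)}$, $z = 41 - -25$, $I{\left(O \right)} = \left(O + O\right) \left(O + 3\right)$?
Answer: $22500$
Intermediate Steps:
$I{\left(O \right)} = 2 O \left(3 + O\right)$
$z = 66$ ($z = 41 + 25 = 66$)
$t = -150$ ($t = 66 - 2 \left(-12\right) \left(3 - 12\right) = 66 - 2 \left(-12\right) \left(-9\right) = 66 - 216 = -150$)
$t^{2} = \left(-150\right)^{2} = 22500$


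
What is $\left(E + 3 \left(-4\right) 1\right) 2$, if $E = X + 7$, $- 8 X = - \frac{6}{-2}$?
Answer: $- \frac{43}{4} \approx -10.75$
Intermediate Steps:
$X = - \frac{3}{8}$ ($X = - \frac{\left(-6\right) \frac{1}{-2}}{8} = - \frac{\left(-6\right) \left(- \frac{1}{2}\right)}{8} = \left(- \frac{1}{8}\right) 3 = - \frac{3}{8} \approx -0.375$)
$E = \frac{53}{8}$ ($E = - \frac{3}{8} + 7 = \frac{53}{8} \approx 6.625$)
$\left(E + 3 \left(-4\right) 1\right) 2 = \left(\frac{53}{8} + 3 \left(-4\right) 1\right) 2 = \left(\frac{53}{8} - 12\right) 2 = \left(- \frac{43}{8}\right) 2 = - \frac{43}{4}$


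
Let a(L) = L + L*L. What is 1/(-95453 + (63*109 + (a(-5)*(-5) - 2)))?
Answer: -1/88688 ≈ -1.1275e-5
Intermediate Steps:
a(L) = L + L**2
1/(-95453 + (63*109 + (a(-5)*(-5) - 2))) = 1/(-95453 + (63*109 + (-5*(1 - 5)*(-5) - 2))) = 1/(-95453 + (6867 + (-5*(-4)*(-5) - 2))) = 1/(-95453 + (6867 + (20*(-5) - 2))) = 1/(-95453 + (6867 + (-100 - 2))) = 1/(-95453 + (6867 - 102)) = 1/(-95453 + 6765) = 1/(-88688) = -1/88688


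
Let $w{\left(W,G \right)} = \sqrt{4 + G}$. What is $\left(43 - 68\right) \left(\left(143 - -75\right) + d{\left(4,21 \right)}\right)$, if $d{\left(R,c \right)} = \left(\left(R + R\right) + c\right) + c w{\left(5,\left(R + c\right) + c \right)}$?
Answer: $-6175 - 2625 \sqrt{2} \approx -9887.3$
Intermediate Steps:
$d{\left(R,c \right)} = c + 2 R + c \sqrt{4 + R + 2 c}$ ($d{\left(R,c \right)} = \left(\left(R + R\right) + c\right) + c \sqrt{4 + \left(\left(R + c\right) + c\right)} = \left(2 R + c\right) + c \sqrt{4 + \left(R + 2 c\right)} = \left(c + 2 R\right) + c \sqrt{4 + R + 2 c} = c + 2 R + c \sqrt{4 + R + 2 c}$)
$\left(43 - 68\right) \left(\left(143 - -75\right) + d{\left(4,21 \right)}\right) = \left(43 - 68\right) \left(\left(143 - -75\right) + \left(21 + 2 \cdot 4 + 21 \sqrt{4 + 4 + 2 \cdot 21}\right)\right) = - 25 \left(\left(143 + 75\right) + \left(21 + 8 + 21 \sqrt{4 + 4 + 42}\right)\right) = - 25 \left(218 + \left(21 + 8 + 21 \sqrt{50}\right)\right) = - 25 \left(218 + \left(21 + 8 + 21 \cdot 5 \sqrt{2}\right)\right) = - 25 \left(218 + \left(21 + 8 + 105 \sqrt{2}\right)\right) = - 25 \left(218 + \left(29 + 105 \sqrt{2}\right)\right) = - 25 \left(247 + 105 \sqrt{2}\right) = -6175 - 2625 \sqrt{2}$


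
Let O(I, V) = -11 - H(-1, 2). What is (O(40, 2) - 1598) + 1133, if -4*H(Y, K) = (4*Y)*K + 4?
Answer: -477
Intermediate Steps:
H(Y, K) = -1 - K*Y (H(Y, K) = -((4*Y)*K + 4)/4 = -(4*K*Y + 4)/4 = -(4 + 4*K*Y)/4 = -1 - K*Y)
O(I, V) = -12 (O(I, V) = -11 - (-1 - 1*2*(-1)) = -11 - (-1 + 2) = -11 - 1*1 = -11 - 1 = -12)
(O(40, 2) - 1598) + 1133 = (-12 - 1598) + 1133 = -1610 + 1133 = -477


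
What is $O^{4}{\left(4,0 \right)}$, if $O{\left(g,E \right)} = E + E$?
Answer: $0$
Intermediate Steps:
$O{\left(g,E \right)} = 2 E$
$O^{4}{\left(4,0 \right)} = \left(2 \cdot 0\right)^{4} = 0^{4} = 0$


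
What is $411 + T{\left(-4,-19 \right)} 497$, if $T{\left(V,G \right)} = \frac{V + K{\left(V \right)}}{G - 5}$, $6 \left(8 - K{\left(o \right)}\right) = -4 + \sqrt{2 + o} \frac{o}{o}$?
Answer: $\frac{11317}{36} + \frac{497 i \sqrt{2}}{144} \approx 314.36 + 4.881 i$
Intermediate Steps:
$K{\left(o \right)} = \frac{26}{3} - \frac{\sqrt{2 + o}}{6}$ ($K{\left(o \right)} = 8 - \frac{-4 + \sqrt{2 + o} \frac{o}{o}}{6} = 8 - \frac{-4 + \sqrt{2 + o} 1}{6} = 8 - \frac{-4 + \sqrt{2 + o}}{6} = 8 - \left(- \frac{2}{3} + \frac{\sqrt{2 + o}}{6}\right) = \frac{26}{3} - \frac{\sqrt{2 + o}}{6}$)
$T{\left(V,G \right)} = \frac{\frac{26}{3} + V - \frac{\sqrt{2 + V}}{6}}{-5 + G}$ ($T{\left(V,G \right)} = \frac{V - \left(- \frac{26}{3} + \frac{\sqrt{2 + V}}{6}\right)}{G - 5} = \frac{\frac{26}{3} + V - \frac{\sqrt{2 + V}}{6}}{-5 + G}$)
$411 + T{\left(-4,-19 \right)} 497 = 411 + \frac{52 - \sqrt{2 - 4} + 6 \left(-4\right)}{6 \left(-5 - 19\right)} 497 = 411 + \frac{52 - \sqrt{-2} - 24}{6 \left(-24\right)} 497 = 411 + \frac{1}{6} \left(- \frac{1}{24}\right) \left(52 - i \sqrt{2} - 24\right) 497 = 411 + \frac{1}{6} \left(- \frac{1}{24}\right) \left(28 - i \sqrt{2}\right) 497 = 411 + \left(- \frac{7}{36} + \frac{i \sqrt{2}}{144}\right) 497 = 411 - \left(\frac{3479}{36} - \frac{497 i \sqrt{2}}{144}\right) = \frac{11317}{36} + \frac{497 i \sqrt{2}}{144}$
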